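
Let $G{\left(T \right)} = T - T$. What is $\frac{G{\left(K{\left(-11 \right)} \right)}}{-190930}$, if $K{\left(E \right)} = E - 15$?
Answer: $0$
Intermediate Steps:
$K{\left(E \right)} = -15 + E$ ($K{\left(E \right)} = E - 15 = -15 + E$)
$G{\left(T \right)} = 0$
$\frac{G{\left(K{\left(-11 \right)} \right)}}{-190930} = \frac{0}{-190930} = 0 \left(- \frac{1}{190930}\right) = 0$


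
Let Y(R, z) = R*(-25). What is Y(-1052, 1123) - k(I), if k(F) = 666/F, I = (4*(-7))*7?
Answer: 2577733/98 ≈ 26303.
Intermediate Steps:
Y(R, z) = -25*R
I = -196 (I = -28*7 = -196)
Y(-1052, 1123) - k(I) = -25*(-1052) - 666/(-196) = 26300 - 666*(-1)/196 = 26300 - 1*(-333/98) = 26300 + 333/98 = 2577733/98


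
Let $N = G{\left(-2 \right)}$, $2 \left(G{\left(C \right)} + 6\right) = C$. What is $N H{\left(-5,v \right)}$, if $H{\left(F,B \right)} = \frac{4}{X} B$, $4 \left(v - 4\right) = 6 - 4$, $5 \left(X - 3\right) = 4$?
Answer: $- \frac{630}{19} \approx -33.158$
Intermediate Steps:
$X = \frac{19}{5}$ ($X = 3 + \frac{1}{5} \cdot 4 = 3 + \frac{4}{5} = \frac{19}{5} \approx 3.8$)
$G{\left(C \right)} = -6 + \frac{C}{2}$
$v = \frac{9}{2}$ ($v = 4 + \frac{6 - 4}{4} = 4 + \frac{1}{4} \cdot 2 = 4 + \frac{1}{2} = \frac{9}{2} \approx 4.5$)
$N = -7$ ($N = -6 + \frac{1}{2} \left(-2\right) = -6 - 1 = -7$)
$H{\left(F,B \right)} = \frac{20 B}{19}$ ($H{\left(F,B \right)} = \frac{4}{\frac{19}{5}} B = 4 \cdot \frac{5}{19} B = \frac{20 B}{19}$)
$N H{\left(-5,v \right)} = - 7 \cdot \frac{20}{19} \cdot \frac{9}{2} = \left(-7\right) \frac{90}{19} = - \frac{630}{19}$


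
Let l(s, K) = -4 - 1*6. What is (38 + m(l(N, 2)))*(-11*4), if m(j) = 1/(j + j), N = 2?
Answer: -8349/5 ≈ -1669.8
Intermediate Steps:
l(s, K) = -10 (l(s, K) = -4 - 6 = -10)
m(j) = 1/(2*j)
(38 + m(l(N, 2)))*(-11*4) = (38 + (½)/(-10))*(-11*4) = (38 + (½)*(-⅒))*(-44) = (38 - 1/20)*(-44) = (759/20)*(-44) = -8349/5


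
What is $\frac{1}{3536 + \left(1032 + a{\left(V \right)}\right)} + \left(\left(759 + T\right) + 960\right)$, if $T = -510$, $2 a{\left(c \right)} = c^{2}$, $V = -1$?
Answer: $\frac{11046635}{9137} \approx 1209.0$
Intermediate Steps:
$a{\left(c \right)} = \frac{c^{2}}{2}$
$\frac{1}{3536 + \left(1032 + a{\left(V \right)}\right)} + \left(\left(759 + T\right) + 960\right) = \frac{1}{3536 + \left(1032 + \frac{\left(-1\right)^{2}}{2}\right)} + \left(\left(759 - 510\right) + 960\right) = \frac{1}{3536 + \left(1032 + \frac{1}{2} \cdot 1\right)} + \left(249 + 960\right) = \frac{1}{3536 + \left(1032 + \frac{1}{2}\right)} + 1209 = \frac{1}{3536 + \frac{2065}{2}} + 1209 = \frac{1}{\frac{9137}{2}} + 1209 = \frac{2}{9137} + 1209 = \frac{11046635}{9137}$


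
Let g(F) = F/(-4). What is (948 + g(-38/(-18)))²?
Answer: 1163423881/1296 ≈ 8.9770e+5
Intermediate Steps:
g(F) = -F/4 (g(F) = F*(-¼) = -F/4)
(948 + g(-38/(-18)))² = (948 - (-19)/(2*(-18)))² = (948 - (-19)*(-1)/(2*18))² = (948 - ¼*19/9)² = (948 - 19/36)² = (34109/36)² = 1163423881/1296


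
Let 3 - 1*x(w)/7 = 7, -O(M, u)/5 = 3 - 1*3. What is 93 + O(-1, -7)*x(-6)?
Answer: 93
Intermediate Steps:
O(M, u) = 0 (O(M, u) = -5*(3 - 1*3) = -5*(3 - 3) = -5*0 = 0)
x(w) = -28 (x(w) = 21 - 7*7 = 21 - 49 = -28)
93 + O(-1, -7)*x(-6) = 93 + 0*(-28) = 93 + 0 = 93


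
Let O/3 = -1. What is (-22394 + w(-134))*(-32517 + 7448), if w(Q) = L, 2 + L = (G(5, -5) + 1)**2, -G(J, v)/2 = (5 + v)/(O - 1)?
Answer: 561420255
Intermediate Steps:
O = -3 (O = 3*(-1) = -3)
G(J, v) = 5/2 + v/2 (G(J, v) = -2*(5 + v)/(-3 - 1) = -2*(5 + v)/(-4) = -2*(5 + v)*(-1)/4 = -2*(-5/4 - v/4) = 5/2 + v/2)
L = -1 (L = -2 + ((5/2 + (1/2)*(-5)) + 1)**2 = -2 + ((5/2 - 5/2) + 1)**2 = -2 + (0 + 1)**2 = -2 + 1**2 = -2 + 1 = -1)
w(Q) = -1
(-22394 + w(-134))*(-32517 + 7448) = (-22394 - 1)*(-32517 + 7448) = -22395*(-25069) = 561420255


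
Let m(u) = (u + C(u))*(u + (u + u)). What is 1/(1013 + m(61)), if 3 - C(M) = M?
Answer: 1/1562 ≈ 0.00064021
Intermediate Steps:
C(M) = 3 - M
m(u) = 9*u (m(u) = (u + (3 - u))*(u + (u + u)) = 3*(u + 2*u) = 3*(3*u) = 9*u)
1/(1013 + m(61)) = 1/(1013 + 9*61) = 1/(1013 + 549) = 1/1562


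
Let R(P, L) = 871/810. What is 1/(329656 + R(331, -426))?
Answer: 810/267022231 ≈ 3.0335e-6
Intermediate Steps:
R(P, L) = 871/810 (R(P, L) = 871*(1/810) = 871/810)
1/(329656 + R(331, -426)) = 1/(329656 + 871/810) = 1/(267022231/810) = 810/267022231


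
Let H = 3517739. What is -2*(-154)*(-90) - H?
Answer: -3545459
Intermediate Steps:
-2*(-154)*(-90) - H = -2*(-154)*(-90) - 1*3517739 = 308*(-90) - 3517739 = -27720 - 3517739 = -3545459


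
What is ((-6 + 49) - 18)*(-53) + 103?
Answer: -1222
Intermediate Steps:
((-6 + 49) - 18)*(-53) + 103 = (43 - 18)*(-53) + 103 = 25*(-53) + 103 = -1325 + 103 = -1222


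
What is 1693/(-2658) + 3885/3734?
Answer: 1001167/2481243 ≈ 0.40349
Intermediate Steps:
1693/(-2658) + 3885/3734 = 1693*(-1/2658) + 3885*(1/3734) = -1693/2658 + 3885/3734 = 1001167/2481243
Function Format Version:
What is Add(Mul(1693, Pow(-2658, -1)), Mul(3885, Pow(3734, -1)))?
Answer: Rational(1001167, 2481243) ≈ 0.40349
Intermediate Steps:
Add(Mul(1693, Pow(-2658, -1)), Mul(3885, Pow(3734, -1))) = Add(Mul(1693, Rational(-1, 2658)), Mul(3885, Rational(1, 3734))) = Add(Rational(-1693, 2658), Rational(3885, 3734)) = Rational(1001167, 2481243)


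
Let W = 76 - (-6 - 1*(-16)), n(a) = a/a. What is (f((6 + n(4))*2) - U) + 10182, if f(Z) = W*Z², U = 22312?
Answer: 806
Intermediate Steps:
n(a) = 1
W = 66 (W = 76 - (-6 + 16) = 76 - 1*10 = 76 - 10 = 66)
f(Z) = 66*Z²
(f((6 + n(4))*2) - U) + 10182 = (66*((6 + 1)*2)² - 1*22312) + 10182 = (66*(7*2)² - 22312) + 10182 = (66*14² - 22312) + 10182 = (66*196 - 22312) + 10182 = (12936 - 22312) + 10182 = -9376 + 10182 = 806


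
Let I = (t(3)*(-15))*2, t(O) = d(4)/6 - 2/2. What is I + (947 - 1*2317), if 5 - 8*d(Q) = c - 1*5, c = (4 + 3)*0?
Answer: -5385/4 ≈ -1346.3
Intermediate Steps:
c = 0 (c = 7*0 = 0)
d(Q) = 5/4 (d(Q) = 5/8 - (0 - 1*5)/8 = 5/8 - (0 - 5)/8 = 5/8 - 1/8*(-5) = 5/8 + 5/8 = 5/4)
t(O) = -19/24 (t(O) = (5/4)/6 - 2/2 = (5/4)*(1/6) - 2*1/2 = 5/24 - 1 = -19/24)
I = 95/4 (I = -19/24*(-15)*2 = (95/8)*2 = 95/4 ≈ 23.750)
I + (947 - 1*2317) = 95/4 + (947 - 1*2317) = 95/4 + (947 - 2317) = 95/4 - 1370 = -5385/4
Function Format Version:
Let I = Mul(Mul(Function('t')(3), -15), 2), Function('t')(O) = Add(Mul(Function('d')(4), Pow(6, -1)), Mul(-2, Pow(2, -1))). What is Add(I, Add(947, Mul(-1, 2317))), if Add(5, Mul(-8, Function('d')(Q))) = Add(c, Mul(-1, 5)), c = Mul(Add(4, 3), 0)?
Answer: Rational(-5385, 4) ≈ -1346.3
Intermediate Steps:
c = 0 (c = Mul(7, 0) = 0)
Function('d')(Q) = Rational(5, 4) (Function('d')(Q) = Add(Rational(5, 8), Mul(Rational(-1, 8), Add(0, Mul(-1, 5)))) = Add(Rational(5, 8), Mul(Rational(-1, 8), Add(0, -5))) = Add(Rational(5, 8), Mul(Rational(-1, 8), -5)) = Add(Rational(5, 8), Rational(5, 8)) = Rational(5, 4))
Function('t')(O) = Rational(-19, 24) (Function('t')(O) = Add(Mul(Rational(5, 4), Pow(6, -1)), Mul(-2, Pow(2, -1))) = Add(Mul(Rational(5, 4), Rational(1, 6)), Mul(-2, Rational(1, 2))) = Add(Rational(5, 24), -1) = Rational(-19, 24))
I = Rational(95, 4) (I = Mul(Mul(Rational(-19, 24), -15), 2) = Mul(Rational(95, 8), 2) = Rational(95, 4) ≈ 23.750)
Add(I, Add(947, Mul(-1, 2317))) = Add(Rational(95, 4), Add(947, Mul(-1, 2317))) = Add(Rational(95, 4), Add(947, -2317)) = Add(Rational(95, 4), -1370) = Rational(-5385, 4)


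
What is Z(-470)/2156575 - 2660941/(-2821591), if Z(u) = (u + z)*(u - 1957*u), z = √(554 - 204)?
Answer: -48536625963173/243398904433 + 183864*√14/86263 ≈ -191.44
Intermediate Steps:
z = 5*√14 (z = √350 = 5*√14 ≈ 18.708)
Z(u) = -1956*u*(u + 5*√14) (Z(u) = (u + 5*√14)*(u - 1957*u) = (u + 5*√14)*(-1956*u) = -1956*u*(u + 5*√14))
Z(-470)/2156575 - 2660941/(-2821591) = -1956*(-470)*(-470 + 5*√14)/2156575 - 2660941/(-2821591) = (-432080400 + 4596600*√14)*(1/2156575) - 2660941*(-1/2821591) = (-17283216/86263 + 183864*√14/86263) + 2660941/2821591 = -48536625963173/243398904433 + 183864*√14/86263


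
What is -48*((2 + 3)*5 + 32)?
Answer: -2736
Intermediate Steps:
-48*((2 + 3)*5 + 32) = -48*(5*5 + 32) = -48*(25 + 32) = -48*57 = -2736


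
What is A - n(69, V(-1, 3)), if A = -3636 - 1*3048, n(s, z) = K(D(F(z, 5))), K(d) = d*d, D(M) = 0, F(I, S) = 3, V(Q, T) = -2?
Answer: -6684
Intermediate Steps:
K(d) = d**2
n(s, z) = 0 (n(s, z) = 0**2 = 0)
A = -6684 (A = -3636 - 3048 = -6684)
A - n(69, V(-1, 3)) = -6684 - 1*0 = -6684 + 0 = -6684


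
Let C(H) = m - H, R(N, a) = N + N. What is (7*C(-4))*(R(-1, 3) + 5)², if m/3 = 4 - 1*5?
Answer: 63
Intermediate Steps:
m = -3 (m = 3*(4 - 1*5) = 3*(4 - 5) = 3*(-1) = -3)
R(N, a) = 2*N
C(H) = -3 - H
(7*C(-4))*(R(-1, 3) + 5)² = (7*(-3 - 1*(-4)))*(2*(-1) + 5)² = (7*(-3 + 4))*(-2 + 5)² = (7*1)*3² = 7*9 = 63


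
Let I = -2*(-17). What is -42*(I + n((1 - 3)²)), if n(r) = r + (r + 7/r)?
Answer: -3675/2 ≈ -1837.5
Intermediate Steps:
I = 34
n(r) = 2*r + 7/r
-42*(I + n((1 - 3)²)) = -42*(34 + (2*(1 - 3)² + 7/((1 - 3)²))) = -42*(34 + (2*(-2)² + 7/((-2)²))) = -42*(34 + (2*4 + 7/4)) = -42*(34 + (8 + 7*(¼))) = -42*(34 + (8 + 7/4)) = -42*(34 + 39/4) = -42*175/4 = -3675/2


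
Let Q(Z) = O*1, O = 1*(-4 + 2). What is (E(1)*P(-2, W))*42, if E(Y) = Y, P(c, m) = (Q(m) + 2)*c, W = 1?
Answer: 0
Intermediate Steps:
O = -2 (O = 1*(-2) = -2)
Q(Z) = -2 (Q(Z) = -2*1 = -2)
P(c, m) = 0 (P(c, m) = (-2 + 2)*c = 0*c = 0)
(E(1)*P(-2, W))*42 = (1*0)*42 = 0*42 = 0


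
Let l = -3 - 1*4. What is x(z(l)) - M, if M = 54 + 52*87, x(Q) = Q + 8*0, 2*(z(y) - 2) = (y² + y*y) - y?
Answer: -9047/2 ≈ -4523.5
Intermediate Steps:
l = -7 (l = -3 - 4 = -7)
z(y) = 2 + y² - y/2 (z(y) = 2 + ((y² + y*y) - y)/2 = 2 + ((y² + y²) - y)/2 = 2 + (2*y² - y)/2 = 2 + (-y + 2*y²)/2 = 2 + (y² - y/2) = 2 + y² - y/2)
x(Q) = Q (x(Q) = Q + 0 = Q)
M = 4578 (M = 54 + 4524 = 4578)
x(z(l)) - M = (2 + (-7)² - ½*(-7)) - 1*4578 = (2 + 49 + 7/2) - 4578 = 109/2 - 4578 = -9047/2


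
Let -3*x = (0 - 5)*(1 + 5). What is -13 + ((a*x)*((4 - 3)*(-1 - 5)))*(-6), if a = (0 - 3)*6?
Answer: -6493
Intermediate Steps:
x = 10 (x = -(0 - 5)*(1 + 5)/3 = -(-5)*6/3 = -⅓*(-30) = 10)
a = -18 (a = -3*6 = -18)
-13 + ((a*x)*((4 - 3)*(-1 - 5)))*(-6) = -13 + ((-18*10)*((4 - 3)*(-1 - 5)))*(-6) = -13 - 180*(-6)*(-6) = -13 + 1080*(-6) = -13 - 6480 = -6493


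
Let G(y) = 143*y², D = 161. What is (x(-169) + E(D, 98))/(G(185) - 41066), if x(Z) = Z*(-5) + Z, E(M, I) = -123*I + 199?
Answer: -11179/4853109 ≈ -0.0023035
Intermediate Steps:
E(M, I) = 199 - 123*I
x(Z) = -4*Z (x(Z) = -5*Z + Z = -4*Z)
(x(-169) + E(D, 98))/(G(185) - 41066) = (-4*(-169) + (199 - 123*98))/(143*185² - 41066) = (676 + (199 - 12054))/(143*34225 - 41066) = (676 - 11855)/(4894175 - 41066) = -11179/4853109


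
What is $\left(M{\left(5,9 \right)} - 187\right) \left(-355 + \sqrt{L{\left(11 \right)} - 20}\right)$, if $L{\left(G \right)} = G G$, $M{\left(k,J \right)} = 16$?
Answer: $60705 - 171 \sqrt{101} \approx 58987.0$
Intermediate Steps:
$L{\left(G \right)} = G^{2}$
$\left(M{\left(5,9 \right)} - 187\right) \left(-355 + \sqrt{L{\left(11 \right)} - 20}\right) = \left(16 - 187\right) \left(-355 + \sqrt{11^{2} - 20}\right) = - 171 \left(-355 + \sqrt{121 - 20}\right) = - 171 \left(-355 + \sqrt{101}\right) = 60705 - 171 \sqrt{101}$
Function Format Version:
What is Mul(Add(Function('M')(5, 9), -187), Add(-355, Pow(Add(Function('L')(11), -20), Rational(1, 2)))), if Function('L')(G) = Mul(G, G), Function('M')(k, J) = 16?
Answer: Add(60705, Mul(-171, Pow(101, Rational(1, 2)))) ≈ 58987.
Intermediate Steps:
Function('L')(G) = Pow(G, 2)
Mul(Add(Function('M')(5, 9), -187), Add(-355, Pow(Add(Function('L')(11), -20), Rational(1, 2)))) = Mul(Add(16, -187), Add(-355, Pow(Add(Pow(11, 2), -20), Rational(1, 2)))) = Mul(-171, Add(-355, Pow(Add(121, -20), Rational(1, 2)))) = Mul(-171, Add(-355, Pow(101, Rational(1, 2)))) = Add(60705, Mul(-171, Pow(101, Rational(1, 2))))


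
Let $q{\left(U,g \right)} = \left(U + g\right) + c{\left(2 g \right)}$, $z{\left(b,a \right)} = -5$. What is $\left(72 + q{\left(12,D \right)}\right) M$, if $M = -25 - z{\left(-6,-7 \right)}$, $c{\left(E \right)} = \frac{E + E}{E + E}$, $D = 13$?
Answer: $-1960$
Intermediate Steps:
$c{\left(E \right)} = 1$ ($c{\left(E \right)} = \frac{2 E}{2 E} = 2 E \frac{1}{2 E} = 1$)
$M = -20$ ($M = -25 - -5 = -25 + 5 = -20$)
$q{\left(U,g \right)} = 1 + U + g$ ($q{\left(U,g \right)} = \left(U + g\right) + 1 = 1 + U + g$)
$\left(72 + q{\left(12,D \right)}\right) M = \left(72 + \left(1 + 12 + 13\right)\right) \left(-20\right) = \left(72 + 26\right) \left(-20\right) = 98 \left(-20\right) = -1960$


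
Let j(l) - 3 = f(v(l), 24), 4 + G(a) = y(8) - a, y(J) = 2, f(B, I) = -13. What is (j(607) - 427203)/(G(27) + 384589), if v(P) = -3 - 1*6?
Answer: -427213/384560 ≈ -1.1109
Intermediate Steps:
v(P) = -9 (v(P) = -3 - 6 = -9)
G(a) = -2 - a (G(a) = -4 + (2 - a) = -2 - a)
j(l) = -10 (j(l) = 3 - 13 = -10)
(j(607) - 427203)/(G(27) + 384589) = (-10 - 427203)/((-2 - 1*27) + 384589) = -427213/((-2 - 27) + 384589) = -427213/(-29 + 384589) = -427213/384560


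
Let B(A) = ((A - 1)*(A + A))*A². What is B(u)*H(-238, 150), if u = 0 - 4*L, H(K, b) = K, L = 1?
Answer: -152320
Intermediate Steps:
u = -4 (u = 0 - 4*1 = 0 - 4 = -4)
B(A) = 2*A³*(-1 + A) (B(A) = ((-1 + A)*(2*A))*A² = (2*A*(-1 + A))*A² = 2*A³*(-1 + A))
B(u)*H(-238, 150) = (2*(-4)³*(-1 - 4))*(-238) = (2*(-64)*(-5))*(-238) = 640*(-238) = -152320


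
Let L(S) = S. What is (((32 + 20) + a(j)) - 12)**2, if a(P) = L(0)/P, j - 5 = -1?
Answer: 1600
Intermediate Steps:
j = 4 (j = 5 - 1 = 4)
a(P) = 0 (a(P) = 0/P = 0)
(((32 + 20) + a(j)) - 12)**2 = (((32 + 20) + 0) - 12)**2 = ((52 + 0) - 12)**2 = (52 - 12)**2 = 40**2 = 1600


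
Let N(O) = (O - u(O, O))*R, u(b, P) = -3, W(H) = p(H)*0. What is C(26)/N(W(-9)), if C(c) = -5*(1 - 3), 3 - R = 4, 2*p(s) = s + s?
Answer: -10/3 ≈ -3.3333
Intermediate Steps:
p(s) = s (p(s) = (s + s)/2 = (2*s)/2 = s)
W(H) = 0 (W(H) = H*0 = 0)
R = -1 (R = 3 - 1*4 = 3 - 4 = -1)
C(c) = 10 (C(c) = -5*(-2) = 10)
N(O) = -3 - O (N(O) = (O - 1*(-3))*(-1) = (O + 3)*(-1) = (3 + O)*(-1) = -3 - O)
C(26)/N(W(-9)) = 10/(-3 - 1*0) = 10/(-3 + 0) = 10/(-3) = 10*(-1/3) = -10/3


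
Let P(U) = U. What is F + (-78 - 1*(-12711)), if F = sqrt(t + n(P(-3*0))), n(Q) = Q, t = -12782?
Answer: 12633 + I*sqrt(12782) ≈ 12633.0 + 113.06*I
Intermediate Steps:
F = I*sqrt(12782) (F = sqrt(-12782 - 3*0) = sqrt(-12782 + 0) = sqrt(-12782) = I*sqrt(12782) ≈ 113.06*I)
F + (-78 - 1*(-12711)) = I*sqrt(12782) + (-78 - 1*(-12711)) = I*sqrt(12782) + (-78 + 12711) = I*sqrt(12782) + 12633 = 12633 + I*sqrt(12782)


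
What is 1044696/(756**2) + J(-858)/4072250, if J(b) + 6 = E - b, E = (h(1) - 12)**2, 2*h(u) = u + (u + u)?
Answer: 50652538649/27707589000 ≈ 1.8281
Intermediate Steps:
h(u) = 3*u/2 (h(u) = (u + (u + u))/2 = (u + 2*u)/2 = (3*u)/2 = 3*u/2)
E = 441/4 (E = ((3/2)*1 - 12)**2 = (3/2 - 12)**2 = (-21/2)**2 = 441/4 ≈ 110.25)
J(b) = 417/4 - b (J(b) = -6 + (441/4 - b) = 417/4 - b)
1044696/(756**2) + J(-858)/4072250 = 1044696/(756**2) + (417/4 - 1*(-858))/4072250 = 1044696/571536 + (417/4 + 858)*(1/4072250) = 1044696*(1/571536) + (3849/4)*(1/4072250) = 43529/23814 + 3849/16289000 = 50652538649/27707589000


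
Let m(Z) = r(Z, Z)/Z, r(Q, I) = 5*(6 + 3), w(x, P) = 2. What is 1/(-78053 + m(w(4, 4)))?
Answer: -2/156061 ≈ -1.2816e-5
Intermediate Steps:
r(Q, I) = 45 (r(Q, I) = 5*9 = 45)
m(Z) = 45/Z
1/(-78053 + m(w(4, 4))) = 1/(-78053 + 45/2) = 1/(-156061/2) = -2/156061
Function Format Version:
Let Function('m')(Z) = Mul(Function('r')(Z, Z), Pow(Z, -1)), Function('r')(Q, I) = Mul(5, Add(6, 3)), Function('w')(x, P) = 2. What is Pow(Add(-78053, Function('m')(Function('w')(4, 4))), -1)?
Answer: Rational(-2, 156061) ≈ -1.2816e-5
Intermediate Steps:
Function('r')(Q, I) = 45 (Function('r')(Q, I) = Mul(5, 9) = 45)
Function('m')(Z) = Mul(45, Pow(Z, -1))
Pow(Add(-78053, Function('m')(Function('w')(4, 4))), -1) = Pow(Add(-78053, Mul(45, Pow(2, -1))), -1) = Pow(Add(-78053, Mul(45, Rational(1, 2))), -1) = Pow(Add(-78053, Rational(45, 2)), -1) = Pow(Rational(-156061, 2), -1) = Rational(-2, 156061)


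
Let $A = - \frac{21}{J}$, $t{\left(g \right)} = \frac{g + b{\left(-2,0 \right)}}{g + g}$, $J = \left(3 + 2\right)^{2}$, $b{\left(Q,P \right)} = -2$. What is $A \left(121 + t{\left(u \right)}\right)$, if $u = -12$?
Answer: $- \frac{10213}{100} \approx -102.13$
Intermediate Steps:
$J = 25$ ($J = 5^{2} = 25$)
$t{\left(g \right)} = \frac{-2 + g}{2 g}$ ($t{\left(g \right)} = \frac{g - 2}{g + g} = \frac{-2 + g}{2 g}$)
$A = - \frac{21}{25} \approx -0.84$
$A \left(121 + t{\left(u \right)}\right) = - \frac{21 \left(121 + \frac{-2 - 12}{2 \left(-12\right)}\right)}{25} = - \frac{21 \left(121 + \frac{1}{2} \left(- \frac{1}{12}\right) \left(-14\right)\right)}{25} = - \frac{21 \left(121 + \frac{7}{12}\right)}{25} = \left(- \frac{21}{25}\right) \frac{1459}{12} = - \frac{10213}{100}$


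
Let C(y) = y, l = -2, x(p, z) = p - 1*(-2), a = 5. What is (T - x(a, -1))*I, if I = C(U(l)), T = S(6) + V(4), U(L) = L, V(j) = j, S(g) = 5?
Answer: -4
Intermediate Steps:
x(p, z) = 2 + p (x(p, z) = p + 2 = 2 + p)
T = 9 (T = 5 + 4 = 9)
I = -2
(T - x(a, -1))*I = (9 - (2 + 5))*(-2) = (9 - 1*7)*(-2) = (9 - 7)*(-2) = 2*(-2) = -4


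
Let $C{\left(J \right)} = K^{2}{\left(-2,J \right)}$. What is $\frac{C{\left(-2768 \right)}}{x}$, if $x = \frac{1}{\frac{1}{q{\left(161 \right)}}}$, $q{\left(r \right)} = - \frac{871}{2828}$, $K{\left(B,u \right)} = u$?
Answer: $- \frac{21667638272}{871} \approx -2.4877 \cdot 10^{7}$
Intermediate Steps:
$q{\left(r \right)} = - \frac{871}{2828}$ ($q{\left(r \right)} = \left(-871\right) \frac{1}{2828} = - \frac{871}{2828}$)
$C{\left(J \right)} = J^{2}$
$x = - \frac{871}{2828}$ ($x = \frac{1}{\frac{1}{- \frac{871}{2828}}} = \frac{1}{- \frac{2828}{871}} = - \frac{871}{2828} \approx -0.30799$)
$\frac{C{\left(-2768 \right)}}{x} = \frac{\left(-2768\right)^{2}}{- \frac{871}{2828}} = 7661824 \left(- \frac{2828}{871}\right) = - \frac{21667638272}{871}$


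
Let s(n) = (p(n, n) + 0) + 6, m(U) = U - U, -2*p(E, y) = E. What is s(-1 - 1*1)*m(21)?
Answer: 0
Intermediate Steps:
p(E, y) = -E/2
m(U) = 0
s(n) = 6 - n/2 (s(n) = (-n/2 + 0) + 6 = -n/2 + 6 = 6 - n/2)
s(-1 - 1*1)*m(21) = (6 - (-1 - 1*1)/2)*0 = (6 - (-1 - 1)/2)*0 = (6 - 1/2*(-2))*0 = (6 + 1)*0 = 7*0 = 0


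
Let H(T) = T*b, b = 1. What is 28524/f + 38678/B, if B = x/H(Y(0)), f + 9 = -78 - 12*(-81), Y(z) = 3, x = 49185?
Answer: 33458734/967305 ≈ 34.590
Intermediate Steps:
f = 885 (f = -9 + (-78 - 12*(-81)) = -9 + (-78 + 972) = -9 + 894 = 885)
H(T) = T (H(T) = T*1 = T)
B = 16395 (B = 49185/3 = 49185*(⅓) = 16395)
28524/f + 38678/B = 28524/885 + 38678/16395 = 28524*(1/885) + 38678*(1/16395) = 9508/295 + 38678/16395 = 33458734/967305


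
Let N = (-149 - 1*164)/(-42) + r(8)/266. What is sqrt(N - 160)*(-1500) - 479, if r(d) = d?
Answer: -479 - 250*I*sqrt(1982118)/19 ≈ -479.0 - 18525.0*I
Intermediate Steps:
N = 853/114 (N = (-149 - 1*164)/(-42) + 8/266 = (-149 - 164)*(-1/42) + 8*(1/266) = -313*(-1/42) + 4/133 = 313/42 + 4/133 = 853/114 ≈ 7.4825)
sqrt(N - 160)*(-1500) - 479 = sqrt(853/114 - 160)*(-1500) - 479 = sqrt(-17387/114)*(-1500) - 479 = (I*sqrt(1982118)/114)*(-1500) - 479 = -250*I*sqrt(1982118)/19 - 479 = -479 - 250*I*sqrt(1982118)/19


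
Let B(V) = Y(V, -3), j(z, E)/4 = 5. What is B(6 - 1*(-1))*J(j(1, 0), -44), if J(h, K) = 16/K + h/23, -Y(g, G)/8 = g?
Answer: -7168/253 ≈ -28.332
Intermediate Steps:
j(z, E) = 20 (j(z, E) = 4*5 = 20)
Y(g, G) = -8*g
B(V) = -8*V
J(h, K) = 16/K + h/23 (J(h, K) = 16/K + h*(1/23) = 16/K + h/23)
B(6 - 1*(-1))*J(j(1, 0), -44) = (-8*(6 - 1*(-1)))*(16/(-44) + (1/23)*20) = (-8*(6 + 1))*(16*(-1/44) + 20/23) = (-8*7)*(-4/11 + 20/23) = -56*128/253 = -7168/253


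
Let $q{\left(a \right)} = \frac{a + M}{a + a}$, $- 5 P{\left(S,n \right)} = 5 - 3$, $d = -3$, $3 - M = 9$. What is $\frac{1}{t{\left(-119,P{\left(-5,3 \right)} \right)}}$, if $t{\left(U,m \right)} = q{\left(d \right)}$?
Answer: $\frac{2}{3} \approx 0.66667$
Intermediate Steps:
$M = -6$ ($M = 3 - 9 = -6$)
$P{\left(S,n \right)} = - \frac{2}{5}$ ($P{\left(S,n \right)} = - \frac{5 - 3}{5} = \left(- \frac{1}{5}\right) 2 = - \frac{2}{5}$)
$q{\left(a \right)} = \frac{-6 + a}{2 a}$ ($q{\left(a \right)} = \frac{a - 6}{a + a} = \frac{-6 + a}{2 a}$)
$t{\left(U,m \right)} = \frac{3}{2}$ ($t{\left(U,m \right)} = \frac{-6 - 3}{2 \left(-3\right)} = \frac{1}{2} \left(- \frac{1}{3}\right) \left(-9\right) = \frac{3}{2}$)
$\frac{1}{t{\left(-119,P{\left(-5,3 \right)} \right)}} = \frac{1}{\frac{3}{2}} = \frac{2}{3}$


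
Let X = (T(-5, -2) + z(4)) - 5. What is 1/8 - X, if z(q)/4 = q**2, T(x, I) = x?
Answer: -431/8 ≈ -53.875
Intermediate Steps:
z(q) = 4*q**2
X = 54 (X = (-5 + 4*4**2) - 5 = (-5 + 4*16) - 5 = (-5 + 64) - 5 = 59 - 5 = 54)
1/8 - X = 1/8 - 1*54 = 1/8 - 54 = -431/8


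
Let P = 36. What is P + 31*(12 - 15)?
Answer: -57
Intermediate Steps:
P + 31*(12 - 15) = 36 + 31*(12 - 15) = 36 + 31*(-3) = 36 - 93 = -57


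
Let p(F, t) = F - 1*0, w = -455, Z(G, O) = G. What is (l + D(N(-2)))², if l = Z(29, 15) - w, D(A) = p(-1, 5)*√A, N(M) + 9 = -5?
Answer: (484 - I*√14)² ≈ 2.3424e+5 - 3622.0*I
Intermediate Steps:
N(M) = -14 (N(M) = -9 - 5 = -14)
p(F, t) = F (p(F, t) = F + 0 = F)
D(A) = -√A
l = 484 (l = 29 - 1*(-455) = 29 + 455 = 484)
(l + D(N(-2)))² = (484 - √(-14))² = (484 - I*√14)²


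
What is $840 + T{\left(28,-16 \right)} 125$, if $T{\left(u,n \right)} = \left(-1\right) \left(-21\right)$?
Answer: $3465$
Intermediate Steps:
$T{\left(u,n \right)} = 21$
$840 + T{\left(28,-16 \right)} 125 = 840 + 21 \cdot 125 = 840 + 2625 = 3465$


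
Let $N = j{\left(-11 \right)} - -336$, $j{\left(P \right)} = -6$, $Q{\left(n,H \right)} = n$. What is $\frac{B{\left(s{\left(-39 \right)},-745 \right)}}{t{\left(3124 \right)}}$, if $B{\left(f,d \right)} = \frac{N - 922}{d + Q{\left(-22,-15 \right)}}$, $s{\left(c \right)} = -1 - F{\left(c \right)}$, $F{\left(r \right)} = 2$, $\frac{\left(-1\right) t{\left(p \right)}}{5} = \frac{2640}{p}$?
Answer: $- \frac{10508}{57525} \approx -0.18267$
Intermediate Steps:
$t{\left(p \right)} = - \frac{13200}{p}$ ($t{\left(p \right)} = - 5 \frac{2640}{p} = - \frac{13200}{p}$)
$s{\left(c \right)} = -3$ ($s{\left(c \right)} = -1 - 2 = -3$)
$N = 330$ ($N = -6 - -336 = -6 + 336 = 330$)
$B{\left(f,d \right)} = - \frac{592}{-22 + d}$ ($B{\left(f,d \right)} = \frac{330 - 922}{d - 22} = - \frac{592}{-22 + d}$)
$\frac{B{\left(s{\left(-39 \right)},-745 \right)}}{t{\left(3124 \right)}} = \frac{\left(-592\right) \frac{1}{-22 - 745}}{\left(-13200\right) \frac{1}{3124}} = \frac{\left(-592\right) \frac{1}{-767}}{\left(-13200\right) \frac{1}{3124}} = \frac{\left(-592\right) \left(- \frac{1}{767}\right)}{- \frac{300}{71}} = \frac{592}{767} \left(- \frac{71}{300}\right) = - \frac{10508}{57525}$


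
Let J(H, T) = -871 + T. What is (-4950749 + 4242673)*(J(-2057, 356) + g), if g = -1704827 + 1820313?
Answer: -81408205796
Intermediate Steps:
g = 115486
(-4950749 + 4242673)*(J(-2057, 356) + g) = (-4950749 + 4242673)*((-871 + 356) + 115486) = -708076*(-515 + 115486) = -708076*114971 = -81408205796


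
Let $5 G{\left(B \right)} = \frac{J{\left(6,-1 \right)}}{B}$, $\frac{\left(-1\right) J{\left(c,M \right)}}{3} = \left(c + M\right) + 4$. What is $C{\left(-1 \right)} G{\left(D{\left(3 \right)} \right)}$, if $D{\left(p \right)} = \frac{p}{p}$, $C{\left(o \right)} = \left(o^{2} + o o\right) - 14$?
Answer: $\frac{324}{5} \approx 64.8$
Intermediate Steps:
$J{\left(c,M \right)} = -12 - 3 M - 3 c$ ($J{\left(c,M \right)} = - 3 \left(\left(c + M\right) + 4\right) = - 3 \left(\left(M + c\right) + 4\right) = - 3 \left(4 + M + c\right) = -12 - 3 M - 3 c$)
$C{\left(o \right)} = -14 + 2 o^{2}$ ($C{\left(o \right)} = \left(o^{2} + o^{2}\right) - 14 = 2 o^{2} - 14 = -14 + 2 o^{2}$)
$D{\left(p \right)} = 1$
$G{\left(B \right)} = - \frac{27}{5 B}$ ($G{\left(B \right)} = \frac{\left(-12 - -3 - 18\right) \frac{1}{B}}{5} = \frac{\left(-12 + 3 - 18\right) \frac{1}{B}}{5} = \frac{\left(-27\right) \frac{1}{B}}{5} = - \frac{27}{5 B}$)
$C{\left(-1 \right)} G{\left(D{\left(3 \right)} \right)} = \left(-14 + 2 \left(-1\right)^{2}\right) \left(- \frac{27}{5 \cdot 1}\right) = \left(-14 + 2 \cdot 1\right) \left(\left(- \frac{27}{5}\right) 1\right) = \left(-14 + 2\right) \left(- \frac{27}{5}\right) = \left(-12\right) \left(- \frac{27}{5}\right) = \frac{324}{5}$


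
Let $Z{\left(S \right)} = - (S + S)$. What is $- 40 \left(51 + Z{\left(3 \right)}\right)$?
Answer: $-1800$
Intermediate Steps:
$Z{\left(S \right)} = - 2 S$
$- 40 \left(51 + Z{\left(3 \right)}\right) = - 40 \left(51 - 6\right) = \left(-40\right) 45 = -1800$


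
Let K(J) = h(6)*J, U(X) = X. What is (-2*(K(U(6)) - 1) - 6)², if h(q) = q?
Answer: 5776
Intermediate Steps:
K(J) = 6*J
(-2*(K(U(6)) - 1) - 6)² = (-2*(6*6 - 1) - 6)² = (-2*(36 - 1) - 6)² = (-2*35 - 6)² = (-70 - 6)² = (-76)² = 5776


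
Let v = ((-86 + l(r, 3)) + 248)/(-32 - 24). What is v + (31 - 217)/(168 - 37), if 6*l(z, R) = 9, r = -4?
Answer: -63669/14672 ≈ -4.3395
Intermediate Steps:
l(z, R) = 3/2 (l(z, R) = (⅙)*9 = 3/2)
v = -327/112 (v = ((-86 + 3/2) + 248)/(-32 - 24) = (-169/2 + 248)/(-56) = (327/2)*(-1/56) = -327/112 ≈ -2.9196)
v + (31 - 217)/(168 - 37) = -327/112 + (31 - 217)/(168 - 37) = -327/112 - 186/131 = -63669/14672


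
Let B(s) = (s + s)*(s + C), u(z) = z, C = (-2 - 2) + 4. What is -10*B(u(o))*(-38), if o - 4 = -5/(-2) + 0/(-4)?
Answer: 32110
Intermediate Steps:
o = 13/2 (o = 4 + (-5/(-2) + 0/(-4)) = 4 + (-5*(-½) + 0*(-¼)) = 4 + (5/2 + 0) = 4 + 5/2 = 13/2 ≈ 6.5000)
C = 0 (C = -4 + 4 = 0)
B(s) = 2*s² (B(s) = (s + s)*(s + 0) = (2*s)*s = 2*s²)
-10*B(u(o))*(-38) = -20*(13/2)²*(-38) = -20*169/4*(-38) = -10*169/2*(-38) = -845*(-38) = 32110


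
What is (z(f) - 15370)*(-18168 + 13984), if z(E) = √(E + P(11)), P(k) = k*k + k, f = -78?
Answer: 64308080 - 12552*√6 ≈ 6.4277e+7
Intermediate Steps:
P(k) = k + k² (P(k) = k² + k = k + k²)
z(E) = √(132 + E) (z(E) = √(E + 11*(1 + 11)) = √(E + 11*12) = √(E + 132) = √(132 + E))
(z(f) - 15370)*(-18168 + 13984) = (√(132 - 78) - 15370)*(-18168 + 13984) = (√54 - 15370)*(-4184) = (3*√6 - 15370)*(-4184) = (-15370 + 3*√6)*(-4184) = 64308080 - 12552*√6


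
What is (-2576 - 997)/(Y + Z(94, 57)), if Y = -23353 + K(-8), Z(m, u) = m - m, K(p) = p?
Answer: 1191/7787 ≈ 0.15295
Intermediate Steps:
Z(m, u) = 0
Y = -23361 (Y = -23353 - 8 = -23361)
(-2576 - 997)/(Y + Z(94, 57)) = (-2576 - 997)/(-23361 + 0) = -3573/(-23361) = -3573*(-1/23361) = 1191/7787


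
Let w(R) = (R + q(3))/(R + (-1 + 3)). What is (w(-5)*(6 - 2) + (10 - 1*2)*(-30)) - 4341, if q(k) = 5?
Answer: -4581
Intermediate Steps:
w(R) = (5 + R)/(2 + R) (w(R) = (R + 5)/(R + (-1 + 3)) = (5 + R)/(R + 2) = (5 + R)/(2 + R))
(w(-5)*(6 - 2) + (10 - 1*2)*(-30)) - 4341 = (((5 - 5)/(2 - 5))*(6 - 2) + (10 - 1*2)*(-30)) - 4341 = ((0/(-3))*4 + (10 - 2)*(-30)) - 4341 = (-1/3*0*4 + 8*(-30)) - 4341 = (0*4 - 240) - 4341 = (0 - 240) - 4341 = -240 - 4341 = -4581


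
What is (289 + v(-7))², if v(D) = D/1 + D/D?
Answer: 80089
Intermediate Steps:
v(D) = 1 + D (v(D) = D*1 + 1 = D + 1 = 1 + D)
(289 + v(-7))² = (289 + (1 - 7))² = (289 - 6)² = 283² = 80089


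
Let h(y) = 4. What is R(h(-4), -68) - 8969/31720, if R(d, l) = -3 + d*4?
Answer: 403391/31720 ≈ 12.717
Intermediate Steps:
R(d, l) = -3 + 4*d
R(h(-4), -68) - 8969/31720 = (-3 + 4*4) - 8969/31720 = (-3 + 16) - 8969/31720 = 13 - 1*8969/31720 = 13 - 8969/31720 = 403391/31720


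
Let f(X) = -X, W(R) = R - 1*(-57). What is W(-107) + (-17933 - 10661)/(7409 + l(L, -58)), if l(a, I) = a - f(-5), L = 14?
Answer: -199747/3709 ≈ -53.855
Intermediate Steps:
W(R) = 57 + R (W(R) = R + 57 = 57 + R)
l(a, I) = -5 + a (l(a, I) = a - (-1)*(-5) = a - 1*5 = a - 5 = -5 + a)
W(-107) + (-17933 - 10661)/(7409 + l(L, -58)) = (57 - 107) + (-17933 - 10661)/(7409 + (-5 + 14)) = -50 - 28594/(7409 + 9) = -50 - 28594/7418 = -50 - 28594*1/7418 = -50 - 14297/3709 = -199747/3709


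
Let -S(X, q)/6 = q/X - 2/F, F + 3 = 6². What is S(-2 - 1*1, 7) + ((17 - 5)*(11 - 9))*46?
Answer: 12302/11 ≈ 1118.4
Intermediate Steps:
F = 33 (F = -3 + 6² = -3 + 36 = 33)
S(X, q) = 4/11 - 6*q/X (S(X, q) = -6*(q/X - 2/33) = -6*(-2/33 + q/X) = 4/11 - 6*q/X)
S(-2 - 1*1, 7) + ((17 - 5)*(11 - 9))*46 = (4/11 - 6*7/(-2 - 1*1)) + ((17 - 5)*(11 - 9))*46 = (4/11 - 6*7/(-2 - 1)) + (12*2)*46 = (4/11 - 6*7/(-3)) + 24*46 = (4/11 - 6*7*(-⅓)) + 1104 = (4/11 + 14) + 1104 = 158/11 + 1104 = 12302/11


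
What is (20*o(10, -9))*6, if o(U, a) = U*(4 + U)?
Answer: 16800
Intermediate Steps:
(20*o(10, -9))*6 = (20*(10*(4 + 10)))*6 = (20*(10*14))*6 = (20*140)*6 = 2800*6 = 16800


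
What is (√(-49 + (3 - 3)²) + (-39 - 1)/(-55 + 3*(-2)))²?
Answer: -180729/3721 + 560*I/61 ≈ -48.57 + 9.1803*I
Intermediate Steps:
(√(-49 + (3 - 3)²) + (-39 - 1)/(-55 + 3*(-2)))² = (√(-49 + 0²) - 40/(-55 - 6))² = (√(-49 + 0) - 40/(-61))² = (√(-49) - 40*(-1/61))² = (7*I + 40/61)² = (40/61 + 7*I)²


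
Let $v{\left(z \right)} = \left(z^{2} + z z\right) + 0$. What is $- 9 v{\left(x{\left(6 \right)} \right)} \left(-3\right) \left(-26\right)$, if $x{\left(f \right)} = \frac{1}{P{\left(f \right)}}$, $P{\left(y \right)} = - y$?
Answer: $-39$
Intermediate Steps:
$x{\left(f \right)} = - \frac{1}{f}$ ($x{\left(f \right)} = \frac{1}{\left(-1\right) f} = - \frac{1}{f}$)
$v{\left(z \right)} = 2 z^{2}$ ($v{\left(z \right)} = \left(z^{2} + z^{2}\right) + 0 = 2 z^{2} + 0 = 2 z^{2}$)
$- 9 v{\left(x{\left(6 \right)} \right)} \left(-3\right) \left(-26\right) = - 9 \cdot 2 \left(- \frac{1}{6}\right)^{2} \left(-3\right) \left(-26\right) = - 9 \cdot 2 \cdot \frac{1}{36} \left(-3\right) \left(-26\right) = \left(-9\right) \frac{1}{18} \left(-3\right) \left(-26\right) = \left(- \frac{1}{2}\right) \left(-3\right) \left(-26\right) = \frac{3}{2} \left(-26\right) = -39$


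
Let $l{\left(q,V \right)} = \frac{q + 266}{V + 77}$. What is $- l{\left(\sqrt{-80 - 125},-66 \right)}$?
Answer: $- \frac{266}{11} - \frac{i \sqrt{205}}{11} \approx -24.182 - 1.3016 i$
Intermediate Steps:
$l{\left(q,V \right)} = \frac{266 + q}{77 + V}$
$- l{\left(\sqrt{-80 - 125},-66 \right)} = - \frac{266 + \sqrt{-80 - 125}}{77 - 66} = - \frac{266 + \sqrt{-205}}{11} = - \frac{266 + i \sqrt{205}}{11} = - (\frac{266}{11} + \frac{i \sqrt{205}}{11}) = - \frac{266}{11} - \frac{i \sqrt{205}}{11}$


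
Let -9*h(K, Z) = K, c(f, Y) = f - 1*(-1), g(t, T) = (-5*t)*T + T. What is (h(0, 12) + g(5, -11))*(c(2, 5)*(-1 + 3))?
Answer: 1584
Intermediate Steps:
g(t, T) = T - 5*T*t (g(t, T) = -5*T*t + T = T - 5*T*t)
c(f, Y) = 1 + f (c(f, Y) = f + 1 = 1 + f)
h(K, Z) = -K/9
(h(0, 12) + g(5, -11))*(c(2, 5)*(-1 + 3)) = (-⅑*0 - 11*(1 - 5*5))*((1 + 2)*(-1 + 3)) = (0 - 11*(1 - 25))*(3*2) = (0 - 11*(-24))*6 = (0 + 264)*6 = 264*6 = 1584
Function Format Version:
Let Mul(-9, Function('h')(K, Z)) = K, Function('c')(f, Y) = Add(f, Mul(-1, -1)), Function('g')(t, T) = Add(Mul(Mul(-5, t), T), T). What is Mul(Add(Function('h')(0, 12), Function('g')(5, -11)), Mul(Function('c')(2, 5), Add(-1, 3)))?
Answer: 1584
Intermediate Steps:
Function('g')(t, T) = Add(T, Mul(-5, T, t)) (Function('g')(t, T) = Add(Mul(-5, T, t), T) = Add(T, Mul(-5, T, t)))
Function('c')(f, Y) = Add(1, f) (Function('c')(f, Y) = Add(f, 1) = Add(1, f))
Function('h')(K, Z) = Mul(Rational(-1, 9), K)
Mul(Add(Function('h')(0, 12), Function('g')(5, -11)), Mul(Function('c')(2, 5), Add(-1, 3))) = Mul(Add(Mul(Rational(-1, 9), 0), Mul(-11, Add(1, Mul(-5, 5)))), Mul(Add(1, 2), Add(-1, 3))) = Mul(Add(0, Mul(-11, Add(1, -25))), Mul(3, 2)) = Mul(Add(0, Mul(-11, -24)), 6) = Mul(Add(0, 264), 6) = Mul(264, 6) = 1584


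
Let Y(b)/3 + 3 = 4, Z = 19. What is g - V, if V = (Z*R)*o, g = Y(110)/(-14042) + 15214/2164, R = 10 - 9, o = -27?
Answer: 1975262755/3798361 ≈ 520.03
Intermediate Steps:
Y(b) = 3 (Y(b) = -9 + 3*4 = -9 + 12 = 3)
R = 1
g = 26703562/3798361 (g = 3/(-14042) + 15214/2164 = 3*(-1/14042) + 15214*(1/2164) = -3/14042 + 7607/1082 = 26703562/3798361 ≈ 7.0303)
V = -513 (V = (19*1)*(-27) = 19*(-27) = -513)
g - V = 26703562/3798361 - 1*(-513) = 26703562/3798361 + 513 = 1975262755/3798361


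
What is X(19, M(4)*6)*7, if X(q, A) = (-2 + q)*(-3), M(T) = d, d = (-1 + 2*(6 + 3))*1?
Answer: -357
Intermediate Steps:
d = 17 (d = (-1 + 2*9)*1 = (-1 + 18)*1 = 17*1 = 17)
M(T) = 17
X(q, A) = 6 - 3*q
X(19, M(4)*6)*7 = (6 - 3*19)*7 = (6 - 57)*7 = -51*7 = -357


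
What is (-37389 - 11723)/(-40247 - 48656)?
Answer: 49112/88903 ≈ 0.55242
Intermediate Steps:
(-37389 - 11723)/(-40247 - 48656) = -49112/(-88903) = -49112*(-1/88903) = 49112/88903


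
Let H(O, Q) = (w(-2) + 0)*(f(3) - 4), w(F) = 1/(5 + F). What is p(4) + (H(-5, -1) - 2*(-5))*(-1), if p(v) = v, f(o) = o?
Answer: -17/3 ≈ -5.6667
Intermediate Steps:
H(O, Q) = -⅓ (H(O, Q) = (1/(5 - 2) + 0)*(3 - 4) = (1/3 + 0)*(-1) = (⅓ + 0)*(-1) = (⅓)*(-1) = -⅓)
p(4) + (H(-5, -1) - 2*(-5))*(-1) = 4 + (-⅓ - 2*(-5))*(-1) = 4 + (-⅓ + 10)*(-1) = 4 + (29/3)*(-1) = 4 - 29/3 = -17/3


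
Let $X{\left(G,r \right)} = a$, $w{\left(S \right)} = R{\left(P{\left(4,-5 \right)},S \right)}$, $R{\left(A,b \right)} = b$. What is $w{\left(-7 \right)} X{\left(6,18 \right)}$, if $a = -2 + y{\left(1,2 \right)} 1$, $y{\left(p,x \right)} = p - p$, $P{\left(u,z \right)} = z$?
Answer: $14$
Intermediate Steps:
$y{\left(p,x \right)} = 0$
$w{\left(S \right)} = S$
$a = -2$ ($a = -2 + 0 \cdot 1 = -2 + 0 = -2$)
$X{\left(G,r \right)} = -2$
$w{\left(-7 \right)} X{\left(6,18 \right)} = \left(-7\right) \left(-2\right) = 14$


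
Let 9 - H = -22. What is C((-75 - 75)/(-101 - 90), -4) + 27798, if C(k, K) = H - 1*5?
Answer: 27824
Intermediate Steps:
H = 31 (H = 9 - 1*(-22) = 9 + 22 = 31)
C(k, K) = 26 (C(k, K) = 31 - 1*5 = 31 - 5 = 26)
C((-75 - 75)/(-101 - 90), -4) + 27798 = 26 + 27798 = 27824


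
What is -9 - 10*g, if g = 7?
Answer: -79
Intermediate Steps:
-9 - 10*g = -9 - 10*7 = -9 - 70 = -79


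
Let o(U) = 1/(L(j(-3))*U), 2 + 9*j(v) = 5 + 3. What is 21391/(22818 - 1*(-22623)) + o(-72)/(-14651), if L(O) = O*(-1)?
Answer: 5014377509/10652097456 ≈ 0.47074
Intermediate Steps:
j(v) = ⅔ (j(v) = -2/9 + (5 + 3)/9 = -2/9 + (⅑)*8 = -2/9 + 8/9 = ⅔)
L(O) = -O
o(U) = -3/(2*U) (o(U) = 1/((-1*⅔)*U) = 1/(-2*U/3) = -3/(2*U))
21391/(22818 - 1*(-22623)) + o(-72)/(-14651) = 21391/(22818 - 1*(-22623)) - 3/2/(-72)/(-14651) = 21391/(22818 + 22623) - 3/2*(-1/72)*(-1/14651) = 21391/45441 + (1/48)*(-1/14651) = 21391*(1/45441) - 1/703248 = 21391/45441 - 1/703248 = 5014377509/10652097456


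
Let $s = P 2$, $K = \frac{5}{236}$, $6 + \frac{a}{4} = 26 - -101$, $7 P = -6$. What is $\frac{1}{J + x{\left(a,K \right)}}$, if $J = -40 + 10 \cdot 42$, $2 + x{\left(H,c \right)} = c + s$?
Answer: $\frac{1652}{621659} \approx 0.0026574$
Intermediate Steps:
$P = - \frac{6}{7}$ ($P = \frac{1}{7} \left(-6\right) = - \frac{6}{7} \approx -0.85714$)
$a = 484$ ($a = -24 + 4 \left(26 - -101\right) = -24 + 4 \left(26 + 101\right) = -24 + 4 \cdot 127 = -24 + 508 = 484$)
$K = \frac{5}{236}$ ($K = 5 \cdot \frac{1}{236} = \frac{5}{236} \approx 0.021186$)
$s = - \frac{12}{7}$ ($s = \left(- \frac{6}{7}\right) 2 = - \frac{12}{7} \approx -1.7143$)
$x{\left(H,c \right)} = - \frac{26}{7} + c$ ($x{\left(H,c \right)} = -2 + \left(c - \frac{12}{7}\right) = -2 + \left(- \frac{12}{7} + c\right) = - \frac{26}{7} + c$)
$J = 380$ ($J = -40 + 420 = 380$)
$\frac{1}{J + x{\left(a,K \right)}} = \frac{1}{380 + \left(- \frac{26}{7} + \frac{5}{236}\right)} = \frac{1}{380 - \frac{6101}{1652}} = \frac{1}{\frac{621659}{1652}} = \frac{1652}{621659}$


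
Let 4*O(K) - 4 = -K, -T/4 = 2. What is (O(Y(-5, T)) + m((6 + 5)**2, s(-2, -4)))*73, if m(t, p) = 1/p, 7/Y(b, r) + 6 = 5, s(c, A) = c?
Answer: 657/4 ≈ 164.25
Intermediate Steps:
T = -8 (T = -4*2 = -8)
Y(b, r) = -7 (Y(b, r) = 7/(-6 + 5) = 7/(-1) = 7*(-1) = -7)
O(K) = 1 - K/4 (O(K) = 1 + (-K)/4 = 1 - K/4)
(O(Y(-5, T)) + m((6 + 5)**2, s(-2, -4)))*73 = ((1 - 1/4*(-7)) + 1/(-2))*73 = ((1 + 7/4) - 1/2)*73 = (11/4 - 1/2)*73 = (9/4)*73 = 657/4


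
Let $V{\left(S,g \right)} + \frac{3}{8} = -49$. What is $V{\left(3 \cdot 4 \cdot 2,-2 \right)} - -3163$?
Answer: $\frac{24909}{8} \approx 3113.6$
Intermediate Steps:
$V{\left(S,g \right)} = - \frac{395}{8}$ ($V{\left(S,g \right)} = - \frac{3}{8} - 49 = - \frac{395}{8}$)
$V{\left(3 \cdot 4 \cdot 2,-2 \right)} - -3163 = - \frac{395}{8} - -3163 = - \frac{395}{8} + 3163 = \frac{24909}{8}$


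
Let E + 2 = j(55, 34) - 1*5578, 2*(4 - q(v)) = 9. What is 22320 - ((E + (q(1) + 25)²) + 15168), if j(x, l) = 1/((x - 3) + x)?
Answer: 5192385/428 ≈ 12132.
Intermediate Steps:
j(x, l) = 1/(-3 + 2*x) (j(x, l) = 1/((-3 + x) + x) = 1/(-3 + 2*x))
q(v) = -½ (q(v) = 4 - ½*9 = 4 - 9/2 = -½)
E = -597059/107 (E = -2 + (1/(-3 + 2*55) - 1*5578) = -2 + (1/(-3 + 110) - 5578) = -2 + (1/107 - 5578) = -2 - 596845/107 = -597059/107 ≈ -5580.0)
22320 - ((E + (q(1) + 25)²) + 15168) = 22320 - ((-597059/107 + (-½ + 25)²) + 15168) = 22320 - ((-597059/107 + (49/2)²) + 15168) = 22320 - ((-597059/107 + 2401/4) + 15168) = 22320 - (-2131329/428 + 15168) = 22320 - 1*4360575/428 = 22320 - 4360575/428 = 5192385/428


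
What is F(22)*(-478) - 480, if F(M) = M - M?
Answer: -480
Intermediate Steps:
F(M) = 0
F(22)*(-478) - 480 = 0*(-478) - 480 = 0 - 480 = -480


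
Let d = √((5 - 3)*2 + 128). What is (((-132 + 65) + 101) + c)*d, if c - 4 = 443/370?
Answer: 14503*√33/185 ≈ 450.34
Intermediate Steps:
d = 2*√33 (d = √(2*2 + 128) = √(4 + 128) = √132 = 2*√33 ≈ 11.489)
c = 1923/370 (c = 4 + 443/370 = 1923/370 ≈ 5.1973)
(((-132 + 65) + 101) + c)*d = (((-132 + 65) + 101) + 1923/370)*(2*√33) = ((-67 + 101) + 1923/370)*(2*√33) = (34 + 1923/370)*(2*√33) = 14503*(2*√33)/370 = 14503*√33/185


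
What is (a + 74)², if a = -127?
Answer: 2809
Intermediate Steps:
(a + 74)² = (-127 + 74)² = (-53)² = 2809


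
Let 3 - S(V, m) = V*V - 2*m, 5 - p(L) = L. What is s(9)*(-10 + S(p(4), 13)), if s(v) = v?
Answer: 162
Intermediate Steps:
p(L) = 5 - L
S(V, m) = 3 - V**2 + 2*m (S(V, m) = 3 - (V*V - 2*m) = 3 - (V**2 - 2*m) = 3 + (-V**2 + 2*m) = 3 - V**2 + 2*m)
s(9)*(-10 + S(p(4), 13)) = 9*(-10 + (3 - (5 - 1*4)**2 + 2*13)) = 9*(-10 + (3 - (5 - 4)**2 + 26)) = 9*(-10 + (3 - 1*1**2 + 26)) = 9*(-10 + (3 - 1*1 + 26)) = 9*(-10 + (3 - 1 + 26)) = 9*(-10 + 28) = 9*18 = 162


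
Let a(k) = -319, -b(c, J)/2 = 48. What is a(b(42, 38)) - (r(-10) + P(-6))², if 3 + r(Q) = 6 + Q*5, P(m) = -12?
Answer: -3800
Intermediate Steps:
b(c, J) = -96 (b(c, J) = -2*48 = -96)
r(Q) = 3 + 5*Q (r(Q) = -3 + (6 + Q*5) = -3 + (6 + 5*Q) = 3 + 5*Q)
a(b(42, 38)) - (r(-10) + P(-6))² = -319 - ((3 + 5*(-10)) - 12)² = -319 - ((3 - 50) - 12)² = -319 - (-47 - 12)² = -319 - 1*(-59)² = -319 - 1*3481 = -319 - 3481 = -3800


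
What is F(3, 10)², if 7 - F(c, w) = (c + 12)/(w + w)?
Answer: 625/16 ≈ 39.063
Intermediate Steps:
F(c, w) = 7 - (12 + c)/(2*w) (F(c, w) = 7 - (c + 12)/(w + w) = 7 - (12 + c)/(2*w))
F(3, 10)² = ((½)*(-12 - 1*3 + 14*10)/10)² = ((½)*(⅒)*(-12 - 3 + 140))² = ((½)*(⅒)*125)² = (25/4)² = 625/16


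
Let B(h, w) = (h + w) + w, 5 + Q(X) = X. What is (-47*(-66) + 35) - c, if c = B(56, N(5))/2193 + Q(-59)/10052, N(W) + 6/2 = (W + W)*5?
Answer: 5762564457/1837003 ≈ 3136.9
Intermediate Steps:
Q(X) = -5 + X
N(W) = -3 + 10*W (N(W) = -3 + (W + W)*5 = -3 + (2*W)*5 = -3 + 10*W)
B(h, w) = h + 2*w
c = 113954/1837003 (c = (56 + 2*(-3 + 10*5))/2193 + (-5 - 59)/10052 = (56 + 2*(-3 + 50))*(1/2193) - 64*1/10052 = (56 + 2*47)*(1/2193) - 16/2513 = (56 + 94)*(1/2193) - 16/2513 = 150*(1/2193) - 16/2513 = 50/731 - 16/2513 = 113954/1837003 ≈ 0.062033)
(-47*(-66) + 35) - c = (-47*(-66) + 35) - 1*113954/1837003 = (3102 + 35) - 113954/1837003 = 3137 - 113954/1837003 = 5762564457/1837003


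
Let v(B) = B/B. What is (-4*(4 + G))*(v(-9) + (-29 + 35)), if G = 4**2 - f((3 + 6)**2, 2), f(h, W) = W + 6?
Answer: -336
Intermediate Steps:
v(B) = 1
f(h, W) = 6 + W
G = 8 (G = 4**2 - (6 + 2) = 16 - 1*8 = 16 - 8 = 8)
(-4*(4 + G))*(v(-9) + (-29 + 35)) = (-4*(4 + 8))*(1 + (-29 + 35)) = (-4*12)*(1 + 6) = -48*7 = -336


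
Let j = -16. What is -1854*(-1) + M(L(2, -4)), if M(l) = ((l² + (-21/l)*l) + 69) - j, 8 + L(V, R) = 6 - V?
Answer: 1934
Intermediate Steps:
L(V, R) = -2 - V (L(V, R) = -8 + (6 - V) = -2 - V)
M(l) = 64 + l² (M(l) = ((l² + (-21/l)*l) + 69) - 1*(-16) = ((l² - 21) + 69) + 16 = ((-21 + l²) + 69) + 16 = (48 + l²) + 16 = 64 + l²)
-1854*(-1) + M(L(2, -4)) = -1854*(-1) + (64 + (-2 - 1*2)²) = 1854 + (64 + (-2 - 2)²) = 1854 + (64 + (-4)²) = 1854 + (64 + 16) = 1854 + 80 = 1934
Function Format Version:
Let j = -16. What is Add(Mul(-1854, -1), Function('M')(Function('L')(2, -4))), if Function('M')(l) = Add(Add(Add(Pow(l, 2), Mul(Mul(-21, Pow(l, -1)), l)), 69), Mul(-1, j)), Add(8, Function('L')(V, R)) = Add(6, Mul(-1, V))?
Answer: 1934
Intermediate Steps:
Function('L')(V, R) = Add(-2, Mul(-1, V)) (Function('L')(V, R) = Add(-8, Add(6, Mul(-1, V))) = Add(-2, Mul(-1, V)))
Function('M')(l) = Add(64, Pow(l, 2)) (Function('M')(l) = Add(Add(Add(Pow(l, 2), Mul(Mul(-21, Pow(l, -1)), l)), 69), Mul(-1, -16)) = Add(Add(Add(Pow(l, 2), -21), 69), 16) = Add(Add(Add(-21, Pow(l, 2)), 69), 16) = Add(Add(48, Pow(l, 2)), 16) = Add(64, Pow(l, 2)))
Add(Mul(-1854, -1), Function('M')(Function('L')(2, -4))) = Add(Mul(-1854, -1), Add(64, Pow(Add(-2, Mul(-1, 2)), 2))) = Add(1854, Add(64, Pow(Add(-2, -2), 2))) = Add(1854, Add(64, Pow(-4, 2))) = Add(1854, Add(64, 16)) = Add(1854, 80) = 1934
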